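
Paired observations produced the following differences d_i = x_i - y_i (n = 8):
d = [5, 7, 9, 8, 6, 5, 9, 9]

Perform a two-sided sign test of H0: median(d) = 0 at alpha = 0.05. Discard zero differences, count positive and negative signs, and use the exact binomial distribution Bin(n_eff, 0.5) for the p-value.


Step 1: Discard zero differences. Original n = 8; n_eff = number of nonzero differences = 8.
Nonzero differences (with sign): +5, +7, +9, +8, +6, +5, +9, +9
Step 2: Count signs: positive = 8, negative = 0.
Step 3: Under H0: P(positive) = 0.5, so the number of positives S ~ Bin(8, 0.5).
Step 4: Two-sided exact p-value = sum of Bin(8,0.5) probabilities at or below the observed probability = 0.007812.
Step 5: alpha = 0.05. reject H0.

n_eff = 8, pos = 8, neg = 0, p = 0.007812, reject H0.


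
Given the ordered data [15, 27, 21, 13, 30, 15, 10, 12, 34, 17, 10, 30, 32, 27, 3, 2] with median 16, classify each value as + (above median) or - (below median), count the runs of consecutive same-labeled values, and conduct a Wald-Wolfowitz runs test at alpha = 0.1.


Step 1: Compute median = 16; label A = above, B = below.
Labels in order: BAABABBBAABAAABB  (n_A = 8, n_B = 8)
Step 2: Count runs R = 9.
Step 3: Under H0 (random ordering), E[R] = 2*n_A*n_B/(n_A+n_B) + 1 = 2*8*8/16 + 1 = 9.0000.
        Var[R] = 2*n_A*n_B*(2*n_A*n_B - n_A - n_B) / ((n_A+n_B)^2 * (n_A+n_B-1)) = 14336/3840 = 3.7333.
        SD[R] = 1.9322.
Step 4: R = E[R], so z = 0 with no continuity correction.
Step 5: Two-sided p-value via normal approximation = 2*(1 - Phi(|z|)) = 1.000000.
Step 6: alpha = 0.1. fail to reject H0.

R = 9, z = 0.0000, p = 1.000000, fail to reject H0.


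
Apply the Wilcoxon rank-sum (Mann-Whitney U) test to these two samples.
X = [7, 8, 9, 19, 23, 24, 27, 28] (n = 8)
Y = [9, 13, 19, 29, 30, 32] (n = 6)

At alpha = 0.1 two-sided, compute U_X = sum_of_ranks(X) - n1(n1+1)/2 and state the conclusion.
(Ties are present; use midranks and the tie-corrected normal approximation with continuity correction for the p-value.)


Step 1: Combine and sort all 14 observations; assign midranks.
sorted (value, group): (7,X), (8,X), (9,X), (9,Y), (13,Y), (19,X), (19,Y), (23,X), (24,X), (27,X), (28,X), (29,Y), (30,Y), (32,Y)
ranks: 7->1, 8->2, 9->3.5, 9->3.5, 13->5, 19->6.5, 19->6.5, 23->8, 24->9, 27->10, 28->11, 29->12, 30->13, 32->14
Step 2: Rank sum for X: R1 = 1 + 2 + 3.5 + 6.5 + 8 + 9 + 10 + 11 = 51.
Step 3: U_X = R1 - n1(n1+1)/2 = 51 - 8*9/2 = 51 - 36 = 15.
       U_Y = n1*n2 - U_X = 48 - 15 = 33.
Step 4: Ties are present, so use the tie-corrected normal approximation (with continuity correction) for the p-value.
Step 5: p-value = 0.271435; compare to alpha = 0.1. fail to reject H0.

U_X = 15, p = 0.271435, fail to reject H0 at alpha = 0.1.


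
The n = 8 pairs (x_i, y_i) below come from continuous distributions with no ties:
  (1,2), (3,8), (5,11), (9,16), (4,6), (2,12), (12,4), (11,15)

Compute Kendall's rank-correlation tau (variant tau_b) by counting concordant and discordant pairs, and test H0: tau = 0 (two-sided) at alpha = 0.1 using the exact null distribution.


Step 1: Enumerate the 28 unordered pairs (i,j) with i<j and classify each by sign(x_j-x_i) * sign(y_j-y_i).
  (1,2):dx=+2,dy=+6->C; (1,3):dx=+4,dy=+9->C; (1,4):dx=+8,dy=+14->C; (1,5):dx=+3,dy=+4->C
  (1,6):dx=+1,dy=+10->C; (1,7):dx=+11,dy=+2->C; (1,8):dx=+10,dy=+13->C; (2,3):dx=+2,dy=+3->C
  (2,4):dx=+6,dy=+8->C; (2,5):dx=+1,dy=-2->D; (2,6):dx=-1,dy=+4->D; (2,7):dx=+9,dy=-4->D
  (2,8):dx=+8,dy=+7->C; (3,4):dx=+4,dy=+5->C; (3,5):dx=-1,dy=-5->C; (3,6):dx=-3,dy=+1->D
  (3,7):dx=+7,dy=-7->D; (3,8):dx=+6,dy=+4->C; (4,5):dx=-5,dy=-10->C; (4,6):dx=-7,dy=-4->C
  (4,7):dx=+3,dy=-12->D; (4,8):dx=+2,dy=-1->D; (5,6):dx=-2,dy=+6->D; (5,7):dx=+8,dy=-2->D
  (5,8):dx=+7,dy=+9->C; (6,7):dx=+10,dy=-8->D; (6,8):dx=+9,dy=+3->C; (7,8):dx=-1,dy=+11->D
Step 2: C = 17, D = 11, total pairs = 28.
Step 3: tau = (C - D)/(n(n-1)/2) = (17 - 11)/28 = 0.214286.
Step 4: Exact two-sided p-value (enumerate n! = 40320 permutations of y under H0): p = 0.548413.
Step 5: alpha = 0.1. fail to reject H0.

tau_b = 0.2143 (C=17, D=11), p = 0.548413, fail to reject H0.


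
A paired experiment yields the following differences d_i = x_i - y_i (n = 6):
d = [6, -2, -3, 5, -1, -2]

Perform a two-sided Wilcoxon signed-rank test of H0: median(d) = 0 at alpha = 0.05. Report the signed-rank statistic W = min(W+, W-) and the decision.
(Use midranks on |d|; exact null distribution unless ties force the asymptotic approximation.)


Step 1: Drop any zero differences (none here) and take |d_i|.
|d| = [6, 2, 3, 5, 1, 2]
Step 2: Midrank |d_i| (ties get averaged ranks).
ranks: |6|->6, |2|->2.5, |3|->4, |5|->5, |1|->1, |2|->2.5
Step 3: Attach original signs; sum ranks with positive sign and with negative sign.
W+ = 6 + 5 = 11
W- = 2.5 + 4 + 1 + 2.5 = 10
(Check: W+ + W- = 21 should equal n(n+1)/2 = 21.)
Step 4: Test statistic W = min(W+, W-) = 10.
Step 5: Ties in |d|, so use the tie-corrected normal approximation.
        E[W] = n(n+1)/4 = 6*7/4 = 10.5.
        Tie groups: |d|=2 (t=2); sum(t^3 - t) = 6.
        Var[W] = n(n+1)(2n+1)/24 - sum(t^3-t)/48 = 546/24 - 6/48 = 22.625.
        z = (W - E[W]) / sqrt(Var[W]) = (10 - 10.5) / 4.7566 = -0.1051.
        Two-sided p = 2*Phi(z) = 0.916282.
Step 6: alpha = 0.05. fail to reject H0.

W+ = 11, W- = 10, W = min = 10, p = 0.916282, fail to reject H0.


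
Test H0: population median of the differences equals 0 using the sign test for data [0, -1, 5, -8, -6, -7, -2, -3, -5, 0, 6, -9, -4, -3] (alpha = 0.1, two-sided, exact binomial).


Step 1: Discard zero differences. Original n = 14; n_eff = number of nonzero differences = 12.
Nonzero differences (with sign): -1, +5, -8, -6, -7, -2, -3, -5, +6, -9, -4, -3
Step 2: Count signs: positive = 2, negative = 10.
Step 3: Under H0: P(positive) = 0.5, so the number of positives S ~ Bin(12, 0.5).
Step 4: Two-sided exact p-value = sum of Bin(12,0.5) probabilities at or below the observed probability = 0.038574.
Step 5: alpha = 0.1. reject H0.

n_eff = 12, pos = 2, neg = 10, p = 0.038574, reject H0.


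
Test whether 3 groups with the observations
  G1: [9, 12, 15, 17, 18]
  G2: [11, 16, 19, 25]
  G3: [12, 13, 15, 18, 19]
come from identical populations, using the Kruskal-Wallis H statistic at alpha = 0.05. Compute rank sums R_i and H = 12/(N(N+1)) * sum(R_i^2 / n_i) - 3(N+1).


Step 1: Combine all N = 14 observations and assign midranks.
sorted (value, group, rank): (9,G1,1), (11,G2,2), (12,G1,3.5), (12,G3,3.5), (13,G3,5), (15,G1,6.5), (15,G3,6.5), (16,G2,8), (17,G1,9), (18,G1,10.5), (18,G3,10.5), (19,G2,12.5), (19,G3,12.5), (25,G2,14)
Step 2: Sum ranks within each group.
R_1 = 30.5 (n_1 = 5)
R_2 = 36.5 (n_2 = 4)
R_3 = 38 (n_3 = 5)
Step 3: H = 12/(N(N+1)) * sum(R_i^2/n_i) - 3(N+1)
     = 12/(14*15) * (30.5^2/5 + 36.5^2/4 + 38^2/5) - 3*15
     = 0.057143 * 807.913 - 45
     = 1.166429.
Step 4: Ties present; correction factor C = 1 - 24/(14^3 - 14) = 0.991209. Corrected H = 1.166429 / 0.991209 = 1.176774.
Step 5: Under H0, H ~ chi^2(2); p-value = 0.555222.
Step 6: alpha = 0.05. fail to reject H0.

H = 1.1768, df = 2, p = 0.555222, fail to reject H0.


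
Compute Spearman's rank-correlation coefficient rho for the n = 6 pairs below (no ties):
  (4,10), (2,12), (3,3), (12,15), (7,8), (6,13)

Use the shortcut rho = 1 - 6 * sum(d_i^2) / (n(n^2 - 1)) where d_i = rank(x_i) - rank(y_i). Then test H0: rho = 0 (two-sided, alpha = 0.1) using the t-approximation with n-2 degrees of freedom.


Step 1: Rank x and y separately (midranks; no ties here).
rank(x): 4->3, 2->1, 3->2, 12->6, 7->5, 6->4
rank(y): 10->3, 12->4, 3->1, 15->6, 8->2, 13->5
Step 2: d_i = R_x(i) - R_y(i); compute d_i^2.
  (3-3)^2=0, (1-4)^2=9, (2-1)^2=1, (6-6)^2=0, (5-2)^2=9, (4-5)^2=1
sum(d^2) = 20.
Step 3: rho = 1 - 6*20 / (6*(6^2 - 1)) = 1 - 120/210 = 0.428571.
Step 4: Under H0, t = rho * sqrt((n-2)/(1-rho^2)) = 0.9487 ~ t(4).
Step 5: Two-sided p-value from the t-distribution with 4 df = 0.396501.
Step 6: alpha = 0.1. fail to reject H0.

rho = 0.4286, p = 0.396501, fail to reject H0 at alpha = 0.1.


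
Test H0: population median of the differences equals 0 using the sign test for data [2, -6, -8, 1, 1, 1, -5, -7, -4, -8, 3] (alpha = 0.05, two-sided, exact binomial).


Step 1: Discard zero differences. Original n = 11; n_eff = number of nonzero differences = 11.
Nonzero differences (with sign): +2, -6, -8, +1, +1, +1, -5, -7, -4, -8, +3
Step 2: Count signs: positive = 5, negative = 6.
Step 3: Under H0: P(positive) = 0.5, so the number of positives S ~ Bin(11, 0.5).
Step 4: Two-sided exact p-value = sum of Bin(11,0.5) probabilities at or below the observed probability = 1.000000.
Step 5: alpha = 0.05. fail to reject H0.

n_eff = 11, pos = 5, neg = 6, p = 1.000000, fail to reject H0.


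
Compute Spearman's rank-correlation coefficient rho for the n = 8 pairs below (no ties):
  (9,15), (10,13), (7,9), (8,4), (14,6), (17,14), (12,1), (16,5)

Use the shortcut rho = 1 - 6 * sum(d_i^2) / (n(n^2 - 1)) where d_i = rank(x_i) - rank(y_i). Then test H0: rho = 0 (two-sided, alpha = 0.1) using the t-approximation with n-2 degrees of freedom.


Step 1: Rank x and y separately (midranks; no ties here).
rank(x): 9->3, 10->4, 7->1, 8->2, 14->6, 17->8, 12->5, 16->7
rank(y): 15->8, 13->6, 9->5, 4->2, 6->4, 14->7, 1->1, 5->3
Step 2: d_i = R_x(i) - R_y(i); compute d_i^2.
  (3-8)^2=25, (4-6)^2=4, (1-5)^2=16, (2-2)^2=0, (6-4)^2=4, (8-7)^2=1, (5-1)^2=16, (7-3)^2=16
sum(d^2) = 82.
Step 3: rho = 1 - 6*82 / (8*(8^2 - 1)) = 1 - 492/504 = 0.023810.
Step 4: Under H0, t = rho * sqrt((n-2)/(1-rho^2)) = 0.0583 ~ t(6).
Step 5: Two-sided p-value from the t-distribution with 6 df = 0.955374.
Step 6: alpha = 0.1. fail to reject H0.

rho = 0.0238, p = 0.955374, fail to reject H0 at alpha = 0.1.


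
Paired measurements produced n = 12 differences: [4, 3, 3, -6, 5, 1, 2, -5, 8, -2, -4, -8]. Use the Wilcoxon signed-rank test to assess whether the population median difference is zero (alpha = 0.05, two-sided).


Step 1: Drop any zero differences (none here) and take |d_i|.
|d| = [4, 3, 3, 6, 5, 1, 2, 5, 8, 2, 4, 8]
Step 2: Midrank |d_i| (ties get averaged ranks).
ranks: |4|->6.5, |3|->4.5, |3|->4.5, |6|->10, |5|->8.5, |1|->1, |2|->2.5, |5|->8.5, |8|->11.5, |2|->2.5, |4|->6.5, |8|->11.5
Step 3: Attach original signs; sum ranks with positive sign and with negative sign.
W+ = 6.5 + 4.5 + 4.5 + 8.5 + 1 + 2.5 + 11.5 = 39
W- = 10 + 8.5 + 2.5 + 6.5 + 11.5 = 39
(Check: W+ + W- = 78 should equal n(n+1)/2 = 78.)
Step 4: Test statistic W = min(W+, W-) = 39.
Step 5: Ties in |d|, so use the tie-corrected normal approximation.
        E[W] = n(n+1)/4 = 12*13/4 = 39.
        Tie groups: |d|=2 (t=2), |d|=3 (t=2), |d|=4 (t=2), |d|=5 (t=2), |d|=8 (t=2); sum(t^3 - t) = 30.
        Var[W] = n(n+1)(2n+1)/24 - sum(t^3-t)/48 = 3900/24 - 30/48 = 161.875.
        z = (W - E[W]) / sqrt(Var[W]) = (39 - 39) / 12.7230 = 0.0000.
        Two-sided p = 2*Phi(z) = 1.000000.
Step 6: alpha = 0.05. fail to reject H0.

W+ = 39, W- = 39, W = min = 39, p = 1.000000, fail to reject H0.


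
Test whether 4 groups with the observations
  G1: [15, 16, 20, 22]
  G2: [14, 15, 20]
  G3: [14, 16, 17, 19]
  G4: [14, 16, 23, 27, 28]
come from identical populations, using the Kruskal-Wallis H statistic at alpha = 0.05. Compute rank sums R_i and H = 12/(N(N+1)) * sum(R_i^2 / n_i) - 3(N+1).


Step 1: Combine all N = 16 observations and assign midranks.
sorted (value, group, rank): (14,G2,2), (14,G3,2), (14,G4,2), (15,G1,4.5), (15,G2,4.5), (16,G1,7), (16,G3,7), (16,G4,7), (17,G3,9), (19,G3,10), (20,G1,11.5), (20,G2,11.5), (22,G1,13), (23,G4,14), (27,G4,15), (28,G4,16)
Step 2: Sum ranks within each group.
R_1 = 36 (n_1 = 4)
R_2 = 18 (n_2 = 3)
R_3 = 28 (n_3 = 4)
R_4 = 54 (n_4 = 5)
Step 3: H = 12/(N(N+1)) * sum(R_i^2/n_i) - 3(N+1)
     = 12/(16*17) * (36^2/4 + 18^2/3 + 28^2/4 + 54^2/5) - 3*17
     = 0.044118 * 1211.2 - 51
     = 2.435294.
Step 4: Ties present; correction factor C = 1 - 60/(16^3 - 16) = 0.985294. Corrected H = 2.435294 / 0.985294 = 2.471642.
Step 5: Under H0, H ~ chi^2(3); p-value = 0.480438.
Step 6: alpha = 0.05. fail to reject H0.

H = 2.4716, df = 3, p = 0.480438, fail to reject H0.


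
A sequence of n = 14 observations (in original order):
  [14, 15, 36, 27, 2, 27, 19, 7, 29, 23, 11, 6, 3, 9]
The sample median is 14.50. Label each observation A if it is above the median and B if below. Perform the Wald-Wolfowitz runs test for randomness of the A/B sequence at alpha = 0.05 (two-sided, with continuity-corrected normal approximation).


Step 1: Compute median = 14.50; label A = above, B = below.
Labels in order: BAAABAABAABBBB  (n_A = 7, n_B = 7)
Step 2: Count runs R = 7.
Step 3: Under H0 (random ordering), E[R] = 2*n_A*n_B/(n_A+n_B) + 1 = 2*7*7/14 + 1 = 8.0000.
        Var[R] = 2*n_A*n_B*(2*n_A*n_B - n_A - n_B) / ((n_A+n_B)^2 * (n_A+n_B-1)) = 8232/2548 = 3.2308.
        SD[R] = 1.7974.
Step 4: Continuity-corrected z = (R + 0.5 - E[R]) / SD[R] = (7 + 0.5 - 8.0000) / 1.7974 = -0.2782.
Step 5: Two-sided p-value via normal approximation = 2*(1 - Phi(|z|)) = 0.780879.
Step 6: alpha = 0.05. fail to reject H0.

R = 7, z = -0.2782, p = 0.780879, fail to reject H0.


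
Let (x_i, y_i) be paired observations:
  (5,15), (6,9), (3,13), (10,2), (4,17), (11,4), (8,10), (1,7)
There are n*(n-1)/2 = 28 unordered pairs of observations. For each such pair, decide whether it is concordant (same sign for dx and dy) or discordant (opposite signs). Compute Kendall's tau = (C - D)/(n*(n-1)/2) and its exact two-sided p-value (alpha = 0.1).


Step 1: Enumerate the 28 unordered pairs (i,j) with i<j and classify each by sign(x_j-x_i) * sign(y_j-y_i).
  (1,2):dx=+1,dy=-6->D; (1,3):dx=-2,dy=-2->C; (1,4):dx=+5,dy=-13->D; (1,5):dx=-1,dy=+2->D
  (1,6):dx=+6,dy=-11->D; (1,7):dx=+3,dy=-5->D; (1,8):dx=-4,dy=-8->C; (2,3):dx=-3,dy=+4->D
  (2,4):dx=+4,dy=-7->D; (2,5):dx=-2,dy=+8->D; (2,6):dx=+5,dy=-5->D; (2,7):dx=+2,dy=+1->C
  (2,8):dx=-5,dy=-2->C; (3,4):dx=+7,dy=-11->D; (3,5):dx=+1,dy=+4->C; (3,6):dx=+8,dy=-9->D
  (3,7):dx=+5,dy=-3->D; (3,8):dx=-2,dy=-6->C; (4,5):dx=-6,dy=+15->D; (4,6):dx=+1,dy=+2->C
  (4,7):dx=-2,dy=+8->D; (4,8):dx=-9,dy=+5->D; (5,6):dx=+7,dy=-13->D; (5,7):dx=+4,dy=-7->D
  (5,8):dx=-3,dy=-10->C; (6,7):dx=-3,dy=+6->D; (6,8):dx=-10,dy=+3->D; (7,8):dx=-7,dy=-3->C
Step 2: C = 9, D = 19, total pairs = 28.
Step 3: tau = (C - D)/(n(n-1)/2) = (9 - 19)/28 = -0.357143.
Step 4: Exact two-sided p-value (enumerate n! = 40320 permutations of y under H0): p = 0.275099.
Step 5: alpha = 0.1. fail to reject H0.

tau_b = -0.3571 (C=9, D=19), p = 0.275099, fail to reject H0.


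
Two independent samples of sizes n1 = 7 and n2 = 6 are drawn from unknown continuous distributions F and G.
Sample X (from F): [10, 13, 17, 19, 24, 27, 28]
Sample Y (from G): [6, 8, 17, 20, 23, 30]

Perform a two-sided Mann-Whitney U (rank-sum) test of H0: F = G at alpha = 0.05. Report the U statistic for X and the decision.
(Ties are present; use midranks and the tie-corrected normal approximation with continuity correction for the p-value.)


Step 1: Combine and sort all 13 observations; assign midranks.
sorted (value, group): (6,Y), (8,Y), (10,X), (13,X), (17,X), (17,Y), (19,X), (20,Y), (23,Y), (24,X), (27,X), (28,X), (30,Y)
ranks: 6->1, 8->2, 10->3, 13->4, 17->5.5, 17->5.5, 19->7, 20->8, 23->9, 24->10, 27->11, 28->12, 30->13
Step 2: Rank sum for X: R1 = 3 + 4 + 5.5 + 7 + 10 + 11 + 12 = 52.5.
Step 3: U_X = R1 - n1(n1+1)/2 = 52.5 - 7*8/2 = 52.5 - 28 = 24.5.
       U_Y = n1*n2 - U_X = 42 - 24.5 = 17.5.
Step 4: Ties are present, so use the tie-corrected normal approximation (with continuity correction) for the p-value.
Step 5: p-value = 0.667806; compare to alpha = 0.05. fail to reject H0.

U_X = 24.5, p = 0.667806, fail to reject H0 at alpha = 0.05.


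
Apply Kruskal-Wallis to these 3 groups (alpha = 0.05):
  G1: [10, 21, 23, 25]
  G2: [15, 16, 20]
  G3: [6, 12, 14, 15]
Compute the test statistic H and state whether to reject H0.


Step 1: Combine all N = 11 observations and assign midranks.
sorted (value, group, rank): (6,G3,1), (10,G1,2), (12,G3,3), (14,G3,4), (15,G2,5.5), (15,G3,5.5), (16,G2,7), (20,G2,8), (21,G1,9), (23,G1,10), (25,G1,11)
Step 2: Sum ranks within each group.
R_1 = 32 (n_1 = 4)
R_2 = 20.5 (n_2 = 3)
R_3 = 13.5 (n_3 = 4)
Step 3: H = 12/(N(N+1)) * sum(R_i^2/n_i) - 3(N+1)
     = 12/(11*12) * (32^2/4 + 20.5^2/3 + 13.5^2/4) - 3*12
     = 0.090909 * 441.646 - 36
     = 4.149621.
Step 4: Ties present; correction factor C = 1 - 6/(11^3 - 11) = 0.995455. Corrected H = 4.149621 / 0.995455 = 4.168569.
Step 5: Under H0, H ~ chi^2(2); p-value = 0.124396.
Step 6: alpha = 0.05. fail to reject H0.

H = 4.1686, df = 2, p = 0.124396, fail to reject H0.


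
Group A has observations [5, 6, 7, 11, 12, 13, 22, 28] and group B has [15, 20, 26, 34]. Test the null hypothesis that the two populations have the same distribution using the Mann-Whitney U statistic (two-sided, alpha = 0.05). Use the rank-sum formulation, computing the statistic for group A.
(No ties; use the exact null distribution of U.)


Step 1: Combine and sort all 12 observations; assign midranks.
sorted (value, group): (5,X), (6,X), (7,X), (11,X), (12,X), (13,X), (15,Y), (20,Y), (22,X), (26,Y), (28,X), (34,Y)
ranks: 5->1, 6->2, 7->3, 11->4, 12->5, 13->6, 15->7, 20->8, 22->9, 26->10, 28->11, 34->12
Step 2: Rank sum for X: R1 = 1 + 2 + 3 + 4 + 5 + 6 + 9 + 11 = 41.
Step 3: U_X = R1 - n1(n1+1)/2 = 41 - 8*9/2 = 41 - 36 = 5.
       U_Y = n1*n2 - U_X = 32 - 5 = 27.
Step 4: No ties, so the exact null distribution of U (based on enumerating the C(12,8) = 495 equally likely rank assignments) gives the two-sided p-value.
Step 5: p-value = 0.072727; compare to alpha = 0.05. fail to reject H0.

U_X = 5, p = 0.072727, fail to reject H0 at alpha = 0.05.


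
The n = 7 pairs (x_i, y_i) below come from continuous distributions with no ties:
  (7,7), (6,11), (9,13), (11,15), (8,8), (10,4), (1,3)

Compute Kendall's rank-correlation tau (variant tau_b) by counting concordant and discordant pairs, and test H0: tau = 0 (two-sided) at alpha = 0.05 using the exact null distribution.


Step 1: Enumerate the 21 unordered pairs (i,j) with i<j and classify each by sign(x_j-x_i) * sign(y_j-y_i).
  (1,2):dx=-1,dy=+4->D; (1,3):dx=+2,dy=+6->C; (1,4):dx=+4,dy=+8->C; (1,5):dx=+1,dy=+1->C
  (1,6):dx=+3,dy=-3->D; (1,7):dx=-6,dy=-4->C; (2,3):dx=+3,dy=+2->C; (2,4):dx=+5,dy=+4->C
  (2,5):dx=+2,dy=-3->D; (2,6):dx=+4,dy=-7->D; (2,7):dx=-5,dy=-8->C; (3,4):dx=+2,dy=+2->C
  (3,5):dx=-1,dy=-5->C; (3,6):dx=+1,dy=-9->D; (3,7):dx=-8,dy=-10->C; (4,5):dx=-3,dy=-7->C
  (4,6):dx=-1,dy=-11->C; (4,7):dx=-10,dy=-12->C; (5,6):dx=+2,dy=-4->D; (5,7):dx=-7,dy=-5->C
  (6,7):dx=-9,dy=-1->C
Step 2: C = 15, D = 6, total pairs = 21.
Step 3: tau = (C - D)/(n(n-1)/2) = (15 - 6)/21 = 0.428571.
Step 4: Exact two-sided p-value (enumerate n! = 5040 permutations of y under H0): p = 0.238889.
Step 5: alpha = 0.05. fail to reject H0.

tau_b = 0.4286 (C=15, D=6), p = 0.238889, fail to reject H0.


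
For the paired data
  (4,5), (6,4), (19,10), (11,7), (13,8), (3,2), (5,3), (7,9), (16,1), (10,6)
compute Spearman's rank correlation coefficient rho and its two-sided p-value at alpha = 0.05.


Step 1: Rank x and y separately (midranks; no ties here).
rank(x): 4->2, 6->4, 19->10, 11->7, 13->8, 3->1, 5->3, 7->5, 16->9, 10->6
rank(y): 5->5, 4->4, 10->10, 7->7, 8->8, 2->2, 3->3, 9->9, 1->1, 6->6
Step 2: d_i = R_x(i) - R_y(i); compute d_i^2.
  (2-5)^2=9, (4-4)^2=0, (10-10)^2=0, (7-7)^2=0, (8-8)^2=0, (1-2)^2=1, (3-3)^2=0, (5-9)^2=16, (9-1)^2=64, (6-6)^2=0
sum(d^2) = 90.
Step 3: rho = 1 - 6*90 / (10*(10^2 - 1)) = 1 - 540/990 = 0.454545.
Step 4: Under H0, t = rho * sqrt((n-2)/(1-rho^2)) = 1.4434 ~ t(8).
Step 5: Two-sided p-value from the t-distribution with 8 df = 0.186905.
Step 6: alpha = 0.05. fail to reject H0.

rho = 0.4545, p = 0.186905, fail to reject H0 at alpha = 0.05.


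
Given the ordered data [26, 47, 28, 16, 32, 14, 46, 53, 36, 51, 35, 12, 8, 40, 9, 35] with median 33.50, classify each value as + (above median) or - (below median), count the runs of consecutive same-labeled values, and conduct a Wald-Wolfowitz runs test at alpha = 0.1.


Step 1: Compute median = 33.50; label A = above, B = below.
Labels in order: BABBBBAAAAABBABA  (n_A = 8, n_B = 8)
Step 2: Count runs R = 8.
Step 3: Under H0 (random ordering), E[R] = 2*n_A*n_B/(n_A+n_B) + 1 = 2*8*8/16 + 1 = 9.0000.
        Var[R] = 2*n_A*n_B*(2*n_A*n_B - n_A - n_B) / ((n_A+n_B)^2 * (n_A+n_B-1)) = 14336/3840 = 3.7333.
        SD[R] = 1.9322.
Step 4: Continuity-corrected z = (R + 0.5 - E[R]) / SD[R] = (8 + 0.5 - 9.0000) / 1.9322 = -0.2588.
Step 5: Two-sided p-value via normal approximation = 2*(1 - Phi(|z|)) = 0.795809.
Step 6: alpha = 0.1. fail to reject H0.

R = 8, z = -0.2588, p = 0.795809, fail to reject H0.


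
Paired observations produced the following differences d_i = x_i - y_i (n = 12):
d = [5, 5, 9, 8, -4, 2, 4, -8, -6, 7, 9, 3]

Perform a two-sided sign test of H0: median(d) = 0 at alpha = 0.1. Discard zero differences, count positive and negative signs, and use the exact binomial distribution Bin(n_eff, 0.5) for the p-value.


Step 1: Discard zero differences. Original n = 12; n_eff = number of nonzero differences = 12.
Nonzero differences (with sign): +5, +5, +9, +8, -4, +2, +4, -8, -6, +7, +9, +3
Step 2: Count signs: positive = 9, negative = 3.
Step 3: Under H0: P(positive) = 0.5, so the number of positives S ~ Bin(12, 0.5).
Step 4: Two-sided exact p-value = sum of Bin(12,0.5) probabilities at or below the observed probability = 0.145996.
Step 5: alpha = 0.1. fail to reject H0.

n_eff = 12, pos = 9, neg = 3, p = 0.145996, fail to reject H0.


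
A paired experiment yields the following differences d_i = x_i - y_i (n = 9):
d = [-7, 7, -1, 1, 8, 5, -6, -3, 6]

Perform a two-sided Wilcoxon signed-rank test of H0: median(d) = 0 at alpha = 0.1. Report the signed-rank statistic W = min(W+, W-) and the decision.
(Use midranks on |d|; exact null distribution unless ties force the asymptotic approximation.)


Step 1: Drop any zero differences (none here) and take |d_i|.
|d| = [7, 7, 1, 1, 8, 5, 6, 3, 6]
Step 2: Midrank |d_i| (ties get averaged ranks).
ranks: |7|->7.5, |7|->7.5, |1|->1.5, |1|->1.5, |8|->9, |5|->4, |6|->5.5, |3|->3, |6|->5.5
Step 3: Attach original signs; sum ranks with positive sign and with negative sign.
W+ = 7.5 + 1.5 + 9 + 4 + 5.5 = 27.5
W- = 7.5 + 1.5 + 5.5 + 3 = 17.5
(Check: W+ + W- = 45 should equal n(n+1)/2 = 45.)
Step 4: Test statistic W = min(W+, W-) = 17.5.
Step 5: Ties in |d|, so use the tie-corrected normal approximation.
        E[W] = n(n+1)/4 = 9*10/4 = 22.5.
        Tie groups: |d|=1 (t=2), |d|=6 (t=2), |d|=7 (t=2); sum(t^3 - t) = 18.
        Var[W] = n(n+1)(2n+1)/24 - sum(t^3-t)/48 = 1710/24 - 18/48 = 70.875.
        z = (W - E[W]) / sqrt(Var[W]) = (17.5 - 22.5) / 8.4187 = -0.5939.
        Two-sided p = 2*Phi(z) = 0.552570.
Step 6: alpha = 0.1. fail to reject H0.

W+ = 27.5, W- = 17.5, W = min = 17.5, p = 0.552570, fail to reject H0.


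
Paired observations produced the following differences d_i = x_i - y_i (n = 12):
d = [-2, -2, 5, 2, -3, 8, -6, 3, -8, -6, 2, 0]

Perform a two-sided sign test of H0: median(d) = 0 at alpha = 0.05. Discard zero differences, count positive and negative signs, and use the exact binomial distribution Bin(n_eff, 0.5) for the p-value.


Step 1: Discard zero differences. Original n = 12; n_eff = number of nonzero differences = 11.
Nonzero differences (with sign): -2, -2, +5, +2, -3, +8, -6, +3, -8, -6, +2
Step 2: Count signs: positive = 5, negative = 6.
Step 3: Under H0: P(positive) = 0.5, so the number of positives S ~ Bin(11, 0.5).
Step 4: Two-sided exact p-value = sum of Bin(11,0.5) probabilities at or below the observed probability = 1.000000.
Step 5: alpha = 0.05. fail to reject H0.

n_eff = 11, pos = 5, neg = 6, p = 1.000000, fail to reject H0.


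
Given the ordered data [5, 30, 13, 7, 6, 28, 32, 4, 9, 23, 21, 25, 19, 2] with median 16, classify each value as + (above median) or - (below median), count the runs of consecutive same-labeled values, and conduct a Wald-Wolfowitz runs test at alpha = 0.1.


Step 1: Compute median = 16; label A = above, B = below.
Labels in order: BABBBAABBAAAAB  (n_A = 7, n_B = 7)
Step 2: Count runs R = 7.
Step 3: Under H0 (random ordering), E[R] = 2*n_A*n_B/(n_A+n_B) + 1 = 2*7*7/14 + 1 = 8.0000.
        Var[R] = 2*n_A*n_B*(2*n_A*n_B - n_A - n_B) / ((n_A+n_B)^2 * (n_A+n_B-1)) = 8232/2548 = 3.2308.
        SD[R] = 1.7974.
Step 4: Continuity-corrected z = (R + 0.5 - E[R]) / SD[R] = (7 + 0.5 - 8.0000) / 1.7974 = -0.2782.
Step 5: Two-sided p-value via normal approximation = 2*(1 - Phi(|z|)) = 0.780879.
Step 6: alpha = 0.1. fail to reject H0.

R = 7, z = -0.2782, p = 0.780879, fail to reject H0.


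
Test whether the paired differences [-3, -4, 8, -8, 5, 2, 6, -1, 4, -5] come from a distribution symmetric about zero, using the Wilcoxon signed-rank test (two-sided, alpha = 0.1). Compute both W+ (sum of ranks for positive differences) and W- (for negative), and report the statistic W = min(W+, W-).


Step 1: Drop any zero differences (none here) and take |d_i|.
|d| = [3, 4, 8, 8, 5, 2, 6, 1, 4, 5]
Step 2: Midrank |d_i| (ties get averaged ranks).
ranks: |3|->3, |4|->4.5, |8|->9.5, |8|->9.5, |5|->6.5, |2|->2, |6|->8, |1|->1, |4|->4.5, |5|->6.5
Step 3: Attach original signs; sum ranks with positive sign and with negative sign.
W+ = 9.5 + 6.5 + 2 + 8 + 4.5 = 30.5
W- = 3 + 4.5 + 9.5 + 1 + 6.5 = 24.5
(Check: W+ + W- = 55 should equal n(n+1)/2 = 55.)
Step 4: Test statistic W = min(W+, W-) = 24.5.
Step 5: Ties in |d|, so use the tie-corrected normal approximation.
        E[W] = n(n+1)/4 = 10*11/4 = 27.5.
        Tie groups: |d|=4 (t=2), |d|=5 (t=2), |d|=8 (t=2); sum(t^3 - t) = 18.
        Var[W] = n(n+1)(2n+1)/24 - sum(t^3-t)/48 = 2310/24 - 18/48 = 95.875.
        z = (W - E[W]) / sqrt(Var[W]) = (24.5 - 27.5) / 9.7916 = -0.3064.
        Two-sided p = 2*Phi(z) = 0.759311.
Step 6: alpha = 0.1. fail to reject H0.

W+ = 30.5, W- = 24.5, W = min = 24.5, p = 0.759311, fail to reject H0.


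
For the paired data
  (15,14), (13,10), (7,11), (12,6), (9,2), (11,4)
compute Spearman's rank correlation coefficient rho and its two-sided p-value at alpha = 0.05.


Step 1: Rank x and y separately (midranks; no ties here).
rank(x): 15->6, 13->5, 7->1, 12->4, 9->2, 11->3
rank(y): 14->6, 10->4, 11->5, 6->3, 2->1, 4->2
Step 2: d_i = R_x(i) - R_y(i); compute d_i^2.
  (6-6)^2=0, (5-4)^2=1, (1-5)^2=16, (4-3)^2=1, (2-1)^2=1, (3-2)^2=1
sum(d^2) = 20.
Step 3: rho = 1 - 6*20 / (6*(6^2 - 1)) = 1 - 120/210 = 0.428571.
Step 4: Under H0, t = rho * sqrt((n-2)/(1-rho^2)) = 0.9487 ~ t(4).
Step 5: Two-sided p-value from the t-distribution with 4 df = 0.396501.
Step 6: alpha = 0.05. fail to reject H0.

rho = 0.4286, p = 0.396501, fail to reject H0 at alpha = 0.05.


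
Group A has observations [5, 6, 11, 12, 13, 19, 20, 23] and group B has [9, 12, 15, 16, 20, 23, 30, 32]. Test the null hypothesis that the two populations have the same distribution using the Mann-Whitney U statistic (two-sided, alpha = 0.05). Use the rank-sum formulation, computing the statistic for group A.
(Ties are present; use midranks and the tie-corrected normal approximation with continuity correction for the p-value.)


Step 1: Combine and sort all 16 observations; assign midranks.
sorted (value, group): (5,X), (6,X), (9,Y), (11,X), (12,X), (12,Y), (13,X), (15,Y), (16,Y), (19,X), (20,X), (20,Y), (23,X), (23,Y), (30,Y), (32,Y)
ranks: 5->1, 6->2, 9->3, 11->4, 12->5.5, 12->5.5, 13->7, 15->8, 16->9, 19->10, 20->11.5, 20->11.5, 23->13.5, 23->13.5, 30->15, 32->16
Step 2: Rank sum for X: R1 = 1 + 2 + 4 + 5.5 + 7 + 10 + 11.5 + 13.5 = 54.5.
Step 3: U_X = R1 - n1(n1+1)/2 = 54.5 - 8*9/2 = 54.5 - 36 = 18.5.
       U_Y = n1*n2 - U_X = 64 - 18.5 = 45.5.
Step 4: Ties are present, so use the tie-corrected normal approximation (with continuity correction) for the p-value.
Step 5: p-value = 0.171220; compare to alpha = 0.05. fail to reject H0.

U_X = 18.5, p = 0.171220, fail to reject H0 at alpha = 0.05.


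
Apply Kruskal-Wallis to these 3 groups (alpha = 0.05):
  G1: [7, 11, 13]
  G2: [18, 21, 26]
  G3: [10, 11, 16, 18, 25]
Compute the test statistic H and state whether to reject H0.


Step 1: Combine all N = 11 observations and assign midranks.
sorted (value, group, rank): (7,G1,1), (10,G3,2), (11,G1,3.5), (11,G3,3.5), (13,G1,5), (16,G3,6), (18,G2,7.5), (18,G3,7.5), (21,G2,9), (25,G3,10), (26,G2,11)
Step 2: Sum ranks within each group.
R_1 = 9.5 (n_1 = 3)
R_2 = 27.5 (n_2 = 3)
R_3 = 29 (n_3 = 5)
Step 3: H = 12/(N(N+1)) * sum(R_i^2/n_i) - 3(N+1)
     = 12/(11*12) * (9.5^2/3 + 27.5^2/3 + 29^2/5) - 3*12
     = 0.090909 * 450.367 - 36
     = 4.942424.
Step 4: Ties present; correction factor C = 1 - 12/(11^3 - 11) = 0.990909. Corrected H = 4.942424 / 0.990909 = 4.987768.
Step 5: Under H0, H ~ chi^2(2); p-value = 0.082589.
Step 6: alpha = 0.05. fail to reject H0.

H = 4.9878, df = 2, p = 0.082589, fail to reject H0.


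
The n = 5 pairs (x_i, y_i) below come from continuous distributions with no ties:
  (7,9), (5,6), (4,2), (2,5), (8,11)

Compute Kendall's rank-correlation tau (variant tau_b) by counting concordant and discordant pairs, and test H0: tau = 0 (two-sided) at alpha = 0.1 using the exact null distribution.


Step 1: Enumerate the 10 unordered pairs (i,j) with i<j and classify each by sign(x_j-x_i) * sign(y_j-y_i).
  (1,2):dx=-2,dy=-3->C; (1,3):dx=-3,dy=-7->C; (1,4):dx=-5,dy=-4->C; (1,5):dx=+1,dy=+2->C
  (2,3):dx=-1,dy=-4->C; (2,4):dx=-3,dy=-1->C; (2,5):dx=+3,dy=+5->C; (3,4):dx=-2,dy=+3->D
  (3,5):dx=+4,dy=+9->C; (4,5):dx=+6,dy=+6->C
Step 2: C = 9, D = 1, total pairs = 10.
Step 3: tau = (C - D)/(n(n-1)/2) = (9 - 1)/10 = 0.800000.
Step 4: Exact two-sided p-value (enumerate n! = 120 permutations of y under H0): p = 0.083333.
Step 5: alpha = 0.1. reject H0.

tau_b = 0.8000 (C=9, D=1), p = 0.083333, reject H0.


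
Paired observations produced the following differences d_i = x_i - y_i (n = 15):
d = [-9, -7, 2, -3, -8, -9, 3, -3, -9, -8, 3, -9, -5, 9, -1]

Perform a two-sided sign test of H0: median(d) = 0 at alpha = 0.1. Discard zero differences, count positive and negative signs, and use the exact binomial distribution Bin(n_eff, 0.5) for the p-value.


Step 1: Discard zero differences. Original n = 15; n_eff = number of nonzero differences = 15.
Nonzero differences (with sign): -9, -7, +2, -3, -8, -9, +3, -3, -9, -8, +3, -9, -5, +9, -1
Step 2: Count signs: positive = 4, negative = 11.
Step 3: Under H0: P(positive) = 0.5, so the number of positives S ~ Bin(15, 0.5).
Step 4: Two-sided exact p-value = sum of Bin(15,0.5) probabilities at or below the observed probability = 0.118469.
Step 5: alpha = 0.1. fail to reject H0.

n_eff = 15, pos = 4, neg = 11, p = 0.118469, fail to reject H0.


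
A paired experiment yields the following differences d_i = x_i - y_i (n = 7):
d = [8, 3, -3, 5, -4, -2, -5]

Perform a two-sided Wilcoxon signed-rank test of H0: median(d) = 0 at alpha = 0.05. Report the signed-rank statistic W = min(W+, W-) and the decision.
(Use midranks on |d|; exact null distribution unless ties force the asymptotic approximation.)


Step 1: Drop any zero differences (none here) and take |d_i|.
|d| = [8, 3, 3, 5, 4, 2, 5]
Step 2: Midrank |d_i| (ties get averaged ranks).
ranks: |8|->7, |3|->2.5, |3|->2.5, |5|->5.5, |4|->4, |2|->1, |5|->5.5
Step 3: Attach original signs; sum ranks with positive sign and with negative sign.
W+ = 7 + 2.5 + 5.5 = 15
W- = 2.5 + 4 + 1 + 5.5 = 13
(Check: W+ + W- = 28 should equal n(n+1)/2 = 28.)
Step 4: Test statistic W = min(W+, W-) = 13.
Step 5: Ties in |d|, so use the tie-corrected normal approximation.
        E[W] = n(n+1)/4 = 7*8/4 = 14.
        Tie groups: |d|=3 (t=2), |d|=5 (t=2); sum(t^3 - t) = 12.
        Var[W] = n(n+1)(2n+1)/24 - sum(t^3-t)/48 = 840/24 - 12/48 = 34.75.
        z = (W - E[W]) / sqrt(Var[W]) = (13 - 14) / 5.8949 = -0.1696.
        Two-sided p = 2*Phi(z) = 0.865295.
Step 6: alpha = 0.05. fail to reject H0.

W+ = 15, W- = 13, W = min = 13, p = 0.865295, fail to reject H0.


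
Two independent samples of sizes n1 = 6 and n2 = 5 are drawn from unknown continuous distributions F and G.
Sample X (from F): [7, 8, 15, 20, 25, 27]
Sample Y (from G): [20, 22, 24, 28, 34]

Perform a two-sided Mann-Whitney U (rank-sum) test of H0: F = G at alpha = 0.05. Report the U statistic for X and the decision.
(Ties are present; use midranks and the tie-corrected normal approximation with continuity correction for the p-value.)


Step 1: Combine and sort all 11 observations; assign midranks.
sorted (value, group): (7,X), (8,X), (15,X), (20,X), (20,Y), (22,Y), (24,Y), (25,X), (27,X), (28,Y), (34,Y)
ranks: 7->1, 8->2, 15->3, 20->4.5, 20->4.5, 22->6, 24->7, 25->8, 27->9, 28->10, 34->11
Step 2: Rank sum for X: R1 = 1 + 2 + 3 + 4.5 + 8 + 9 = 27.5.
Step 3: U_X = R1 - n1(n1+1)/2 = 27.5 - 6*7/2 = 27.5 - 21 = 6.5.
       U_Y = n1*n2 - U_X = 30 - 6.5 = 23.5.
Step 4: Ties are present, so use the tie-corrected normal approximation (with continuity correction) for the p-value.
Step 5: p-value = 0.143215; compare to alpha = 0.05. fail to reject H0.

U_X = 6.5, p = 0.143215, fail to reject H0 at alpha = 0.05.


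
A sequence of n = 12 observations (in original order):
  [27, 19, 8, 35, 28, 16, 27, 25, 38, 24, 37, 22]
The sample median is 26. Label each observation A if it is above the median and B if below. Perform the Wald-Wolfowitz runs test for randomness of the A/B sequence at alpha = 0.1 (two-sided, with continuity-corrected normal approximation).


Step 1: Compute median = 26; label A = above, B = below.
Labels in order: ABBAABABABAB  (n_A = 6, n_B = 6)
Step 2: Count runs R = 10.
Step 3: Under H0 (random ordering), E[R] = 2*n_A*n_B/(n_A+n_B) + 1 = 2*6*6/12 + 1 = 7.0000.
        Var[R] = 2*n_A*n_B*(2*n_A*n_B - n_A - n_B) / ((n_A+n_B)^2 * (n_A+n_B-1)) = 4320/1584 = 2.7273.
        SD[R] = 1.6514.
Step 4: Continuity-corrected z = (R - 0.5 - E[R]) / SD[R] = (10 - 0.5 - 7.0000) / 1.6514 = 1.5138.
Step 5: Two-sided p-value via normal approximation = 2*(1 - Phi(|z|)) = 0.130070.
Step 6: alpha = 0.1. fail to reject H0.

R = 10, z = 1.5138, p = 0.130070, fail to reject H0.


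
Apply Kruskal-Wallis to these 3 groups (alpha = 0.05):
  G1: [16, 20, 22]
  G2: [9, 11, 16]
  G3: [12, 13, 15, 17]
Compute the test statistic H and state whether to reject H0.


Step 1: Combine all N = 10 observations and assign midranks.
sorted (value, group, rank): (9,G2,1), (11,G2,2), (12,G3,3), (13,G3,4), (15,G3,5), (16,G1,6.5), (16,G2,6.5), (17,G3,8), (20,G1,9), (22,G1,10)
Step 2: Sum ranks within each group.
R_1 = 25.5 (n_1 = 3)
R_2 = 9.5 (n_2 = 3)
R_3 = 20 (n_3 = 4)
Step 3: H = 12/(N(N+1)) * sum(R_i^2/n_i) - 3(N+1)
     = 12/(10*11) * (25.5^2/3 + 9.5^2/3 + 20^2/4) - 3*11
     = 0.109091 * 346.833 - 33
     = 4.836364.
Step 4: Ties present; correction factor C = 1 - 6/(10^3 - 10) = 0.993939. Corrected H = 4.836364 / 0.993939 = 4.865854.
Step 5: Under H0, H ~ chi^2(2); p-value = 0.087780.
Step 6: alpha = 0.05. fail to reject H0.

H = 4.8659, df = 2, p = 0.087780, fail to reject H0.


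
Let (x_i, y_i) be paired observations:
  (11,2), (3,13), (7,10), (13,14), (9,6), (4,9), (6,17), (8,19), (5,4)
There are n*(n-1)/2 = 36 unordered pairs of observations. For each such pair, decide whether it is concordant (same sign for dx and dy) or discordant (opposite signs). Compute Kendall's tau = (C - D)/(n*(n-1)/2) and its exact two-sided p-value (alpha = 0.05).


Step 1: Enumerate the 36 unordered pairs (i,j) with i<j and classify each by sign(x_j-x_i) * sign(y_j-y_i).
  (1,2):dx=-8,dy=+11->D; (1,3):dx=-4,dy=+8->D; (1,4):dx=+2,dy=+12->C; (1,5):dx=-2,dy=+4->D
  (1,6):dx=-7,dy=+7->D; (1,7):dx=-5,dy=+15->D; (1,8):dx=-3,dy=+17->D; (1,9):dx=-6,dy=+2->D
  (2,3):dx=+4,dy=-3->D; (2,4):dx=+10,dy=+1->C; (2,5):dx=+6,dy=-7->D; (2,6):dx=+1,dy=-4->D
  (2,7):dx=+3,dy=+4->C; (2,8):dx=+5,dy=+6->C; (2,9):dx=+2,dy=-9->D; (3,4):dx=+6,dy=+4->C
  (3,5):dx=+2,dy=-4->D; (3,6):dx=-3,dy=-1->C; (3,7):dx=-1,dy=+7->D; (3,8):dx=+1,dy=+9->C
  (3,9):dx=-2,dy=-6->C; (4,5):dx=-4,dy=-8->C; (4,6):dx=-9,dy=-5->C; (4,7):dx=-7,dy=+3->D
  (4,8):dx=-5,dy=+5->D; (4,9):dx=-8,dy=-10->C; (5,6):dx=-5,dy=+3->D; (5,7):dx=-3,dy=+11->D
  (5,8):dx=-1,dy=+13->D; (5,9):dx=-4,dy=-2->C; (6,7):dx=+2,dy=+8->C; (6,8):dx=+4,dy=+10->C
  (6,9):dx=+1,dy=-5->D; (7,8):dx=+2,dy=+2->C; (7,9):dx=-1,dy=-13->C; (8,9):dx=-3,dy=-15->C
Step 2: C = 17, D = 19, total pairs = 36.
Step 3: tau = (C - D)/(n(n-1)/2) = (17 - 19)/36 = -0.055556.
Step 4: Exact two-sided p-value (enumerate n! = 362880 permutations of y under H0): p = 0.919455.
Step 5: alpha = 0.05. fail to reject H0.

tau_b = -0.0556 (C=17, D=19), p = 0.919455, fail to reject H0.


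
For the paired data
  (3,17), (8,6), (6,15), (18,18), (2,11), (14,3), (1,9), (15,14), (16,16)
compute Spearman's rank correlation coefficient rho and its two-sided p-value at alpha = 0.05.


Step 1: Rank x and y separately (midranks; no ties here).
rank(x): 3->3, 8->5, 6->4, 18->9, 2->2, 14->6, 1->1, 15->7, 16->8
rank(y): 17->8, 6->2, 15->6, 18->9, 11->4, 3->1, 9->3, 14->5, 16->7
Step 2: d_i = R_x(i) - R_y(i); compute d_i^2.
  (3-8)^2=25, (5-2)^2=9, (4-6)^2=4, (9-9)^2=0, (2-4)^2=4, (6-1)^2=25, (1-3)^2=4, (7-5)^2=4, (8-7)^2=1
sum(d^2) = 76.
Step 3: rho = 1 - 6*76 / (9*(9^2 - 1)) = 1 - 456/720 = 0.366667.
Step 4: Under H0, t = rho * sqrt((n-2)/(1-rho^2)) = 1.0427 ~ t(7).
Step 5: Two-sided p-value from the t-distribution with 7 df = 0.331740.
Step 6: alpha = 0.05. fail to reject H0.

rho = 0.3667, p = 0.331740, fail to reject H0 at alpha = 0.05.


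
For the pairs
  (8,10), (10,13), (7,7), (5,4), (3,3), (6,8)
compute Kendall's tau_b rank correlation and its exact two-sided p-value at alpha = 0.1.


Step 1: Enumerate the 15 unordered pairs (i,j) with i<j and classify each by sign(x_j-x_i) * sign(y_j-y_i).
  (1,2):dx=+2,dy=+3->C; (1,3):dx=-1,dy=-3->C; (1,4):dx=-3,dy=-6->C; (1,5):dx=-5,dy=-7->C
  (1,6):dx=-2,dy=-2->C; (2,3):dx=-3,dy=-6->C; (2,4):dx=-5,dy=-9->C; (2,5):dx=-7,dy=-10->C
  (2,6):dx=-4,dy=-5->C; (3,4):dx=-2,dy=-3->C; (3,5):dx=-4,dy=-4->C; (3,6):dx=-1,dy=+1->D
  (4,5):dx=-2,dy=-1->C; (4,6):dx=+1,dy=+4->C; (5,6):dx=+3,dy=+5->C
Step 2: C = 14, D = 1, total pairs = 15.
Step 3: tau = (C - D)/(n(n-1)/2) = (14 - 1)/15 = 0.866667.
Step 4: Exact two-sided p-value (enumerate n! = 720 permutations of y under H0): p = 0.016667.
Step 5: alpha = 0.1. reject H0.

tau_b = 0.8667 (C=14, D=1), p = 0.016667, reject H0.


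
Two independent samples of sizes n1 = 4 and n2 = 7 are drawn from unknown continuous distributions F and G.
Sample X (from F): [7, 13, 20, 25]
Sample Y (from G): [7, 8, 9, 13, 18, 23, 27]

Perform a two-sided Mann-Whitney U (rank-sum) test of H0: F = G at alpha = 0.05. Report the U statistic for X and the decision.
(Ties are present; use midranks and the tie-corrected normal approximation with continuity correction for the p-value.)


Step 1: Combine and sort all 11 observations; assign midranks.
sorted (value, group): (7,X), (7,Y), (8,Y), (9,Y), (13,X), (13,Y), (18,Y), (20,X), (23,Y), (25,X), (27,Y)
ranks: 7->1.5, 7->1.5, 8->3, 9->4, 13->5.5, 13->5.5, 18->7, 20->8, 23->9, 25->10, 27->11
Step 2: Rank sum for X: R1 = 1.5 + 5.5 + 8 + 10 = 25.
Step 3: U_X = R1 - n1(n1+1)/2 = 25 - 4*5/2 = 25 - 10 = 15.
       U_Y = n1*n2 - U_X = 28 - 15 = 13.
Step 4: Ties are present, so use the tie-corrected normal approximation (with continuity correction) for the p-value.
Step 5: p-value = 0.924376; compare to alpha = 0.05. fail to reject H0.

U_X = 15, p = 0.924376, fail to reject H0 at alpha = 0.05.


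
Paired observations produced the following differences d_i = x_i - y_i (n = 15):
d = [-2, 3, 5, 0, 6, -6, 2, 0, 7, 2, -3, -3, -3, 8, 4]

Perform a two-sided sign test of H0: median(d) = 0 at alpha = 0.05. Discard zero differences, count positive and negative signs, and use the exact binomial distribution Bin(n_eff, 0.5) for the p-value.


Step 1: Discard zero differences. Original n = 15; n_eff = number of nonzero differences = 13.
Nonzero differences (with sign): -2, +3, +5, +6, -6, +2, +7, +2, -3, -3, -3, +8, +4
Step 2: Count signs: positive = 8, negative = 5.
Step 3: Under H0: P(positive) = 0.5, so the number of positives S ~ Bin(13, 0.5).
Step 4: Two-sided exact p-value = sum of Bin(13,0.5) probabilities at or below the observed probability = 0.581055.
Step 5: alpha = 0.05. fail to reject H0.

n_eff = 13, pos = 8, neg = 5, p = 0.581055, fail to reject H0.


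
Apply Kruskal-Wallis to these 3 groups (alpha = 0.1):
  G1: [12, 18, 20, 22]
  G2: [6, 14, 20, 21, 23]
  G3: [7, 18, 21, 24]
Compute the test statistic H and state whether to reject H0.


Step 1: Combine all N = 13 observations and assign midranks.
sorted (value, group, rank): (6,G2,1), (7,G3,2), (12,G1,3), (14,G2,4), (18,G1,5.5), (18,G3,5.5), (20,G1,7.5), (20,G2,7.5), (21,G2,9.5), (21,G3,9.5), (22,G1,11), (23,G2,12), (24,G3,13)
Step 2: Sum ranks within each group.
R_1 = 27 (n_1 = 4)
R_2 = 34 (n_2 = 5)
R_3 = 30 (n_3 = 4)
Step 3: H = 12/(N(N+1)) * sum(R_i^2/n_i) - 3(N+1)
     = 12/(13*14) * (27^2/4 + 34^2/5 + 30^2/4) - 3*14
     = 0.065934 * 638.45 - 42
     = 0.095604.
Step 4: Ties present; correction factor C = 1 - 18/(13^3 - 13) = 0.991758. Corrected H = 0.095604 / 0.991758 = 0.096399.
Step 5: Under H0, H ~ chi^2(2); p-value = 0.952944.
Step 6: alpha = 0.1. fail to reject H0.

H = 0.0964, df = 2, p = 0.952944, fail to reject H0.
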